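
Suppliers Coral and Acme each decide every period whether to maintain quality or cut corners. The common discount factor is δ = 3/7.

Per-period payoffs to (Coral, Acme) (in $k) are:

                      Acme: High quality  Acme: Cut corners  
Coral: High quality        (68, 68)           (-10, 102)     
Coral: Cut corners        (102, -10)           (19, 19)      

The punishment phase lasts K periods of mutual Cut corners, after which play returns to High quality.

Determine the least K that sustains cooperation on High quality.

4

Need Σ_{k=1}^{K} δ^k ≥ (102−68)/(68−19) = 0.6939 at δ = 3/7.
At K = 3 the sum is 0.6910 < 0.6939; at K = 4 it is 0.7247 ≥ 0.6939.
So the minimum punishment length is K = 4.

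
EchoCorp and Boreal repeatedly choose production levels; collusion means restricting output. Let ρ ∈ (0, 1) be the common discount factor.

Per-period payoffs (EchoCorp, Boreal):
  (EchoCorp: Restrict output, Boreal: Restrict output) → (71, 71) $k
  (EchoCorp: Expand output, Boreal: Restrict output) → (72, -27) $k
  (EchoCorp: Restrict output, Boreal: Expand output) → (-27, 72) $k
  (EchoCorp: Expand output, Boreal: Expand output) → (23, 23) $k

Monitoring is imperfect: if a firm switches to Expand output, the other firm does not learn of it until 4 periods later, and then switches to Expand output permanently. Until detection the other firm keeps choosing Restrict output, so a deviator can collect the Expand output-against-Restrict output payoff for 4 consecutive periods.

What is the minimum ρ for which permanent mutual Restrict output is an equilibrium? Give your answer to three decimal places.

0.378

The best deviation is to choose Expand output for all 4 undetected periods, earning 72 each, then 23 forever once detected.
Deviation value: 72(1−ρ^4)/(1−ρ) + 23ρ^4/(1−ρ); cooperation value: 71/(1−ρ).
IC: 71 ≥ 72(1−ρ^4) + 23ρ^4 = 72 − 49ρ^4.
So ρ^4 ≥ 1/49, giving ρ ≥ (1/49)^(1/4) ≈ 0.378.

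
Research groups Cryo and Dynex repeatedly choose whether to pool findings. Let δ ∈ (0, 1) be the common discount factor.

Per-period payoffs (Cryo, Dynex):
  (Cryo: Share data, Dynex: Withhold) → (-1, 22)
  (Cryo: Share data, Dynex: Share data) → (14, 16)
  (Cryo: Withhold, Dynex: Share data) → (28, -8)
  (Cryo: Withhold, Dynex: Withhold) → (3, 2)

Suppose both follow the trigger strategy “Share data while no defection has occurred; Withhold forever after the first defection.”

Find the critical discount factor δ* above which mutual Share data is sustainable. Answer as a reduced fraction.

Cryo: cooperation gives 14 each period; deviation gives 28 once then 3 forever.
  14/(1−δ) ≥ 28 + 3δ/(1−δ) ⇒ δ ≥ 14/25.
Dynex: cooperation gives 16 each period; deviation gives 22 once then 2 forever.
  δ ≥ 6/20 = 3/10.
Both must hold, so the binding constraint is Cryo's: δ ≥ 14/25.

14/25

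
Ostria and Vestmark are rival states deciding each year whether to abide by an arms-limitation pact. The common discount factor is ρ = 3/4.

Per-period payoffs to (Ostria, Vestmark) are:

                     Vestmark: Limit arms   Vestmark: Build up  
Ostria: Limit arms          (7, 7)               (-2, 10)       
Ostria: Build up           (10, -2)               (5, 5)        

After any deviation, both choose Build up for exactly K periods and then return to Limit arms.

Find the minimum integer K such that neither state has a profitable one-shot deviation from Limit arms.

3

No profitable deviation requires (7−5)(ρ+…+ρ^K) ≥ 10−7, i.e. ρ+…+ρ^K ≥ 3/2 ≈ 1.5000.
With ρ = 3/4, the partial sums are K=1: 0.7500, K=2: 1.3125, K=3: 1.7344.
K = 3 is the first length at which the sum reaches 1.5000.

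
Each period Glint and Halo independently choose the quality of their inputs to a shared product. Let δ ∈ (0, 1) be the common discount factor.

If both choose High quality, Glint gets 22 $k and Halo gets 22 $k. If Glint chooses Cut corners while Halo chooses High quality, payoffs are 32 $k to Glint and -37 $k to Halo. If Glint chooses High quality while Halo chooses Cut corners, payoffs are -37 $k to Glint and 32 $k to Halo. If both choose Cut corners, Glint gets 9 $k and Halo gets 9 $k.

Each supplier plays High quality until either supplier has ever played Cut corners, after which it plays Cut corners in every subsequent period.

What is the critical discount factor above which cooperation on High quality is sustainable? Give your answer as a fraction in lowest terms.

Under grim trigger the critical discount factor is (T−C)/(T−P) with T = 32, C = 22, P = 9.
δ* = (32−22)/(32−9) = 10/23.

10/23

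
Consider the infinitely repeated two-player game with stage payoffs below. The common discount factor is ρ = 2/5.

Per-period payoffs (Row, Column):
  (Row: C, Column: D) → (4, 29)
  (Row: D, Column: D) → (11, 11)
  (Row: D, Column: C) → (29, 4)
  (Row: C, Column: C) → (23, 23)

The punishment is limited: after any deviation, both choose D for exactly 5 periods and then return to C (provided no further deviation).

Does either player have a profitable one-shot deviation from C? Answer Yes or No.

IC: ρ+…+ρ^5 ≥ (29−23)/(23−11) = 1/2.
At ρ = 2/5: partial sum = 0.6598 ≥ 0.5000. Cooperation sustainable.

No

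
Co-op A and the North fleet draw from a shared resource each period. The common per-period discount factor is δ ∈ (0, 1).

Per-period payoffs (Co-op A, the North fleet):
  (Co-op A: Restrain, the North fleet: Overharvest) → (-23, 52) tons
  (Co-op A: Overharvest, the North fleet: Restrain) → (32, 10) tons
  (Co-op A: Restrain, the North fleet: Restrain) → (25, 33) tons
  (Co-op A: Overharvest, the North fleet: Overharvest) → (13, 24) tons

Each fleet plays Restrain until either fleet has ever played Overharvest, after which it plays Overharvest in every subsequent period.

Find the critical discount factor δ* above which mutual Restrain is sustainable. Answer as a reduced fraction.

Co-op A: cooperation gives 25 each period; deviation gives 32 once then 13 forever.
  25/(1−δ) ≥ 32 + 13δ/(1−δ) ⇒ δ ≥ 7/19.
the North fleet: cooperation gives 33 each period; deviation gives 52 once then 24 forever.
  δ ≥ 19/28.
Both must hold, so the binding constraint is the North fleet's: δ ≥ 19/28.

19/28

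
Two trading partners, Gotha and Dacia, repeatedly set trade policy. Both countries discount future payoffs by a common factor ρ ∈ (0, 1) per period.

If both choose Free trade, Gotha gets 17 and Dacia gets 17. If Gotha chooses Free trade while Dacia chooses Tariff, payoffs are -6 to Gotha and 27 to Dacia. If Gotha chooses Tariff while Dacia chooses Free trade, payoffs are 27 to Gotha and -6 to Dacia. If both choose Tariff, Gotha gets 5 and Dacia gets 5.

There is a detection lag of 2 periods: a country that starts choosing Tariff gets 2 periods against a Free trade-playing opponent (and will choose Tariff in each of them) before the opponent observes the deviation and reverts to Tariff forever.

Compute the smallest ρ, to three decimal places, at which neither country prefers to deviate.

Deviating for the 2 undetected periods gains 27−17 = 10 per period over cooperation, then loses 17−5 = 12 per period forever once punishment starts.
Gain: 10(1 + ρ + … + ρ^1); loss: 12·ρ^2/(1−ρ).
No profitable deviation ⇔ 10(1−ρ^2) ≤ 12·ρ^2, i.e. ρ^2 ≥ 10/(10+12) = 5/11.
Hence ρ ≥ (5/11)^(1/2) ≈ 0.674.

0.674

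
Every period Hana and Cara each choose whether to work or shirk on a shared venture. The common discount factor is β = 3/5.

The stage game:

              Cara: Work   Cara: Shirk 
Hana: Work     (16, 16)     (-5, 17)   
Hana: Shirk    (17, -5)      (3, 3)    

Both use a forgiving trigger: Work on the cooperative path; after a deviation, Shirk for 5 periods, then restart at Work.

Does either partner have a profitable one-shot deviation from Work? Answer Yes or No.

No

Comparing payoff streams over the 6 periods until play realigns: cooperate → 16(1+β+…+β^5); deviate → 17 + 3(β+…+β^5).
Cooperation is sustained iff (16−3)(β+…+β^5) ≥ 17−16.
β+…+β^5 = 3/5·(1−(3/5)^5)/(1−3/5) = 1.3834, and (17−16)/(16−3) = 0.0769.
1.3834 ≥ 0.0769, so cooperation is sustainable.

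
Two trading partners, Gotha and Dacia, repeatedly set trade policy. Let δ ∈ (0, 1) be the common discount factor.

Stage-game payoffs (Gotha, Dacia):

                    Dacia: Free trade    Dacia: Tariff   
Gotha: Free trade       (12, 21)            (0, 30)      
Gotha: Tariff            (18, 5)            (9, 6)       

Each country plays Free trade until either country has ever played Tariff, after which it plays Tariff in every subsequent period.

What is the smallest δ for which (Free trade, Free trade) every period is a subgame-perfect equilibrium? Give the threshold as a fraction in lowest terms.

2/3

Gotha: cooperation gives 12 each period; deviation gives 18 once then 9 forever.
  12/(1−δ) ≥ 18 + 9δ/(1−δ) ⇒ δ ≥ 6/9 = 2/3.
Dacia: cooperation gives 21 each period; deviation gives 30 once then 6 forever.
  δ ≥ 9/24 = 3/8.
Both must hold, so the binding constraint is Gotha's: δ ≥ 2/3.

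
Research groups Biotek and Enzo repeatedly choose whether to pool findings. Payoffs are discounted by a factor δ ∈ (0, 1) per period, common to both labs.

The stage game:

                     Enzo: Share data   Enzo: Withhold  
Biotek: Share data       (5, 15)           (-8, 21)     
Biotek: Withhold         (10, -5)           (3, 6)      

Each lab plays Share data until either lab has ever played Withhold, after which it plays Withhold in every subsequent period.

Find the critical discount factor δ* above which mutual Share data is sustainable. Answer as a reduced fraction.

For Biotek: deviation gain 10−5 = 5, per-period punishment loss 5−3 = 2. IC gives δ ≥ 5/7.
For Enzo: gain 6, loss 9 per period, so δ ≥ 6/15 = 2/5.
The tighter constraint is Biotek's, so cooperation needs δ ≥ 5/7.

5/7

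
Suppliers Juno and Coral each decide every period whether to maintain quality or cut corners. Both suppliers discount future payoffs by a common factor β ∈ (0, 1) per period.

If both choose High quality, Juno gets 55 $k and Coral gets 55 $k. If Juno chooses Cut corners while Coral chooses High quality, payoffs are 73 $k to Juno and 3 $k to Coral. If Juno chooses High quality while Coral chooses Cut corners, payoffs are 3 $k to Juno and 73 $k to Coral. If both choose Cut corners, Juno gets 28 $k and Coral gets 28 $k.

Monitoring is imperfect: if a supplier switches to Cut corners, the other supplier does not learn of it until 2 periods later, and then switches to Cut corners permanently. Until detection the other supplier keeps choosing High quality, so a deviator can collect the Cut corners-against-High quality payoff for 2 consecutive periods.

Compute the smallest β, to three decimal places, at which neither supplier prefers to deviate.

0.632

A deviator earns 73 for 2 periods, then 28 forever; cooperating earns 55 forever. Multiplying the IC by (1−β):
55 ≥ 73(1−β^2) + 28β^2, so 45·β^2 ≥ 18 and β^2 ≥ 2/5.
β ≥ (2/5)^(1/2) ≈ 0.632.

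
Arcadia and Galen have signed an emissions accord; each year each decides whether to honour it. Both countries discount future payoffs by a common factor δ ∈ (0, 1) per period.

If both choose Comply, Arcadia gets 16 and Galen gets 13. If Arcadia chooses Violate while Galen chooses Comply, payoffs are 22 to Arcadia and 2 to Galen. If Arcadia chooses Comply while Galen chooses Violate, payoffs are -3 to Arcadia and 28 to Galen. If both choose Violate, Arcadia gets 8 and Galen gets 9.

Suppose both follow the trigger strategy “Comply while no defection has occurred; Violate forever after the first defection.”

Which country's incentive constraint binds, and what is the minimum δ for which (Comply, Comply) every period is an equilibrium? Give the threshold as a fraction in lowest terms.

Arcadia: cooperation gives 16 each period; deviation gives 22 once then 8 forever.
  16/(1−δ) ≥ 22 + 8δ/(1−δ) ⇒ δ ≥ 6/14 = 3/7.
Galen: cooperation gives 13 each period; deviation gives 28 once then 9 forever.
  δ ≥ 15/19.
Both must hold, so the binding constraint is Galen's: δ ≥ 15/19.

Galen; δ ≥ 15/19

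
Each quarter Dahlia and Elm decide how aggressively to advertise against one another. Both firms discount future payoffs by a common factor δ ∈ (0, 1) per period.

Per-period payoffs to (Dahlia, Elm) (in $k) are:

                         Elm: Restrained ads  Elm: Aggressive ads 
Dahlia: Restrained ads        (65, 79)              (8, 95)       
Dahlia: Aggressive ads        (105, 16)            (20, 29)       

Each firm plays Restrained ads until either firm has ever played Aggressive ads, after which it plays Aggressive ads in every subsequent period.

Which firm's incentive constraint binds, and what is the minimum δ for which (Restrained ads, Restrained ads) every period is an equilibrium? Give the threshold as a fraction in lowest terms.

For Dahlia: deviation gain 105−65 = 40, per-period punishment loss 65−20 = 45. IC gives δ ≥ 40/85 = 8/17.
For Elm: gain 16, loss 50 per period, so δ ≥ 16/66 = 8/33.
The tighter constraint is Dahlia's, so cooperation needs δ ≥ 8/17.

Dahlia; δ ≥ 8/17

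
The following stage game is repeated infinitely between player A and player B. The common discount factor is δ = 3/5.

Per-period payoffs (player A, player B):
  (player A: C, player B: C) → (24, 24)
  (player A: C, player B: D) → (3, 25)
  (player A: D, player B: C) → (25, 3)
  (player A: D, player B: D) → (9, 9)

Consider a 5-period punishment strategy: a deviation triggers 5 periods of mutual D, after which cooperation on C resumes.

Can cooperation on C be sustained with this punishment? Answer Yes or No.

IC: δ+…+δ^5 ≥ (25−24)/(24−9) = 1/15.
At δ = 3/5: partial sum = 1.3834 ≥ 0.0667. Cooperation sustainable.

Yes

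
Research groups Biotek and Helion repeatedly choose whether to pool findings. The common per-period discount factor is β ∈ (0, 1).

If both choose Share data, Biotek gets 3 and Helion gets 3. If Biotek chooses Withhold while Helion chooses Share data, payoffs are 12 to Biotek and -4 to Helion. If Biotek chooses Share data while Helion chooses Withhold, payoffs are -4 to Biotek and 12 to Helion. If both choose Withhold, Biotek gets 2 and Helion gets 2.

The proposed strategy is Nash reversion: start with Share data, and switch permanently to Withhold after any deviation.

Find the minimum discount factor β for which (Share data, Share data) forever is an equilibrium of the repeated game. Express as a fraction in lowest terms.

9/10

Cooperation forever yields 3 each period: 3/(1−β).
Deviating yields 12 once, then 2 forever: 12 + 2β/(1−β).
No profitable deviation requires 3/(1−β) ≥ 12 + 2β/(1−β).
Multiplying by (1−β): 3 ≥ 12(1−β) + 2β = 12 − 10β.
So 10β ≥ 9, i.e. β ≥ 9/10.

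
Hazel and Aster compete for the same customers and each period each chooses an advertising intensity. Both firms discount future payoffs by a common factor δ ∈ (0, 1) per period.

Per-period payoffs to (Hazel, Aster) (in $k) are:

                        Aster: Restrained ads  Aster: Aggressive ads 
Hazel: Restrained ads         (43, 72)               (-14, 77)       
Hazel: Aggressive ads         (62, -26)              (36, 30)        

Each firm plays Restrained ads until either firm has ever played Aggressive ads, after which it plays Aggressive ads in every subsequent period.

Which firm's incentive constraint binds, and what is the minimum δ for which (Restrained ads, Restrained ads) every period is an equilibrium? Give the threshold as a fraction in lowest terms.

For Hazel: deviation gain 62−43 = 19, per-period punishment loss 43−36 = 7. IC gives δ ≥ 19/26.
For Aster: gain 5, loss 42 per period, so δ ≥ 5/47.
The tighter constraint is Hazel's, so cooperation needs δ ≥ 19/26.

Hazel; δ ≥ 19/26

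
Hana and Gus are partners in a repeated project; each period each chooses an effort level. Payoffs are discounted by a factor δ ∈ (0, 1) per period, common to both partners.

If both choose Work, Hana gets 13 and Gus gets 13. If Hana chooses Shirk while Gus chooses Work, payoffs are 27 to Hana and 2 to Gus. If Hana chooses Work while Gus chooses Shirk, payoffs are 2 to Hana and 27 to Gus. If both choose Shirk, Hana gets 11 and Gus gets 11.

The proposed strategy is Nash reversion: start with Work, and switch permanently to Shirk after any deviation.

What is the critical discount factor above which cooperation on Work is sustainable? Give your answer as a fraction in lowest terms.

Under grim trigger the critical discount factor is (T−C)/(T−P) with T = 27, C = 13, P = 11.
δ* = (27−13)/(27−11) = 14/16 = 7/8.

7/8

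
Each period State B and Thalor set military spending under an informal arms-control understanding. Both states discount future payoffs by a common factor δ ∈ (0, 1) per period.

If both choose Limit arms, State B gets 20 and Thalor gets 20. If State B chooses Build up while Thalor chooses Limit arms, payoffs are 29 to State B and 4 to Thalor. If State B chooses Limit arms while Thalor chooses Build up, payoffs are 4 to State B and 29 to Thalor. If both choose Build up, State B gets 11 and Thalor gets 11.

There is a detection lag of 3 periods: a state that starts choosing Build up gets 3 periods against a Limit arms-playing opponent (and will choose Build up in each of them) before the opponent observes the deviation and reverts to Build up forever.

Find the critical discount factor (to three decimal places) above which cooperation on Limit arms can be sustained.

0.794

A deviator earns 29 for 3 periods, then 11 forever; cooperating earns 20 forever. Multiplying the IC by (1−δ):
20 ≥ 29(1−δ^3) + 11δ^3, so 18·δ^3 ≥ 9 and δ^3 ≥ 1/2.
δ ≥ (1/2)^(1/3) ≈ 0.794.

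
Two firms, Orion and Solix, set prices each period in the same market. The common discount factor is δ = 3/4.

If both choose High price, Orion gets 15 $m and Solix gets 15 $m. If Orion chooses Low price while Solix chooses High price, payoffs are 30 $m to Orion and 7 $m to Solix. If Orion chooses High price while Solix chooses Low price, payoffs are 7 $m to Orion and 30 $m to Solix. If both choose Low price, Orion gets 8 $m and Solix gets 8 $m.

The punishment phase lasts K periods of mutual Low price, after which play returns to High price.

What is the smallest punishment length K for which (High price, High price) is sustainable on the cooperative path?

No profitable deviation requires (15−8)(δ+…+δ^K) ≥ 30−15, i.e. δ+…+δ^K ≥ 15/7 ≈ 2.1429.
With δ = 3/4, the partial sums are K=1: 0.7500, K=2: 1.3125, K=3: 1.7344, K=4: 2.0508, K=5: 2.2881.
K = 5 is the first length at which the sum reaches 2.1429.

5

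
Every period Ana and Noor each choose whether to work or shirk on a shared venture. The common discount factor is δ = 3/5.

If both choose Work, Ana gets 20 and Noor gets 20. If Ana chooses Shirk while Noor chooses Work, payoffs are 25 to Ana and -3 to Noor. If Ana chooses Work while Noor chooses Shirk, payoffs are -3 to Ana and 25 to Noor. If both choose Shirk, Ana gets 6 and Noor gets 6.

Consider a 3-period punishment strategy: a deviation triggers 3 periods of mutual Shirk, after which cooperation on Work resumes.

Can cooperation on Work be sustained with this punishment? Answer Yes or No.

IC: δ+…+δ^3 ≥ (25−20)/(20−6) = 5/14.
At δ = 3/5: partial sum = 1.1760 ≥ 0.3571. Cooperation sustainable.

Yes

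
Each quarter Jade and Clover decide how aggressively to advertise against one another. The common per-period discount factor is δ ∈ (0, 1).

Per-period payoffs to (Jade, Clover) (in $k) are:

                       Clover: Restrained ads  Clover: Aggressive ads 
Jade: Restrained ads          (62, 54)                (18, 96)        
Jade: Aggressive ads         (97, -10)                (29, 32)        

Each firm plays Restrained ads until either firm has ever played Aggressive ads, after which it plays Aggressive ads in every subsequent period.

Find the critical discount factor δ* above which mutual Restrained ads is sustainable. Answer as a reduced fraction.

21/32

Jade: cooperation gives 62 each period; deviation gives 97 once then 29 forever.
  62/(1−δ) ≥ 97 + 29δ/(1−δ) ⇒ δ ≥ 35/68.
Clover: cooperation gives 54 each period; deviation gives 96 once then 32 forever.
  δ ≥ 42/64 = 21/32.
Both must hold, so the binding constraint is Clover's: δ ≥ 21/32.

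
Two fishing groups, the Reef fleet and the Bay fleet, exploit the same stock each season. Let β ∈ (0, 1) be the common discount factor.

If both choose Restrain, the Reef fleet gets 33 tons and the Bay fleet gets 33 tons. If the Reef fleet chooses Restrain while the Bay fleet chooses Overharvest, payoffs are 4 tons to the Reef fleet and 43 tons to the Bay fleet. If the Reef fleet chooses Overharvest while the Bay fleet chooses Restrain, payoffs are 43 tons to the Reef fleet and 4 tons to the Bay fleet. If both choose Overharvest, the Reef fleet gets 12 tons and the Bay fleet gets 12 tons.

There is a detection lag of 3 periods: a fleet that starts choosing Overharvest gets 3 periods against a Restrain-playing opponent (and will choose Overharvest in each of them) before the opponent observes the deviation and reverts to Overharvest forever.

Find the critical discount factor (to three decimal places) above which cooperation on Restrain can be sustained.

0.686

A deviator earns 43 for 3 periods, then 12 forever; cooperating earns 33 forever. Multiplying the IC by (1−β):
33 ≥ 43(1−β^3) + 12β^3, so 31·β^3 ≥ 10 and β^3 ≥ 10/31.
β ≥ (10/31)^(1/3) ≈ 0.686.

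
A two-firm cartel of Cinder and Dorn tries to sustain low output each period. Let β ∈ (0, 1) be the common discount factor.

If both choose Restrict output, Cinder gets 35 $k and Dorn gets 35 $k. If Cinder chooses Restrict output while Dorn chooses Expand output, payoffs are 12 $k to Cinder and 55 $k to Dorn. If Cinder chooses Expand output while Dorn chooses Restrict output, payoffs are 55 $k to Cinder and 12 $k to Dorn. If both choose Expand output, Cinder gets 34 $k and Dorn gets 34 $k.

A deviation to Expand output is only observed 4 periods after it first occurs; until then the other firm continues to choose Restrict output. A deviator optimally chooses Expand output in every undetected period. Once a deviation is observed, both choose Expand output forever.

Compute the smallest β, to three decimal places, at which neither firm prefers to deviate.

Deviating for the 4 undetected periods gains 55−35 = 20 per period over cooperation, then loses 35−34 = 1 per period forever once punishment starts.
Gain: 20(1 + β + … + β^3); loss: 1·β^4/(1−β).
No profitable deviation ⇔ 20(1−β^4) ≤ 1·β^4, i.e. β^4 ≥ 20/(20+1) = 20/21.
Hence β ≥ (20/21)^(1/4) ≈ 0.988.

0.988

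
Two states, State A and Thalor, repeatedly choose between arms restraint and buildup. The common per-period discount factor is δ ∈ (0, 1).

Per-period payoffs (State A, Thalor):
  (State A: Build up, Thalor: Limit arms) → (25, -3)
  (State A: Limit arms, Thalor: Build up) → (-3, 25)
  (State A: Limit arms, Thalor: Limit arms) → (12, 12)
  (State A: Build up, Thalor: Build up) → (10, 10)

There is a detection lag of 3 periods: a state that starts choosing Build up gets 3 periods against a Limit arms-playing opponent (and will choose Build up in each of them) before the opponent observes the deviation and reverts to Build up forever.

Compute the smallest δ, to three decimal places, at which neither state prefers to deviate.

0.953

The best deviation is to choose Build up for all 3 undetected periods, earning 25 each, then 10 forever once detected.
Deviation value: 25(1−δ^3)/(1−δ) + 10δ^3/(1−δ); cooperation value: 12/(1−δ).
IC: 12 ≥ 25(1−δ^3) + 10δ^3 = 25 − 15δ^3.
So δ^3 ≥ 13/15, giving δ ≥ (13/15)^(1/3) ≈ 0.953.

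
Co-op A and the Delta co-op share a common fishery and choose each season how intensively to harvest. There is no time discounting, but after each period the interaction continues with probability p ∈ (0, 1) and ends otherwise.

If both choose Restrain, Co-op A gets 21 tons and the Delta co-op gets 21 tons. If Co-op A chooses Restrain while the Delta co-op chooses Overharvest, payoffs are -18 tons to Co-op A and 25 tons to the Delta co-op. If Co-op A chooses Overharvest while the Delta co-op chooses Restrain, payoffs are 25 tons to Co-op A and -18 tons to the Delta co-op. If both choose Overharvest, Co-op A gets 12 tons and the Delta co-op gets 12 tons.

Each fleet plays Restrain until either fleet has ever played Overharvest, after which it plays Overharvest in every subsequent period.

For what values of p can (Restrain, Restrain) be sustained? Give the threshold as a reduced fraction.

4/13

Expected cooperation value is 21 + p·21 + p²·21 + … = 21/(1−p); deviation gives 25 + p·12/(1−p).
21 ≥ 25(1−p) + 12p ⇒ 13p ≥ 4 ⇒ p ≥ 4/13.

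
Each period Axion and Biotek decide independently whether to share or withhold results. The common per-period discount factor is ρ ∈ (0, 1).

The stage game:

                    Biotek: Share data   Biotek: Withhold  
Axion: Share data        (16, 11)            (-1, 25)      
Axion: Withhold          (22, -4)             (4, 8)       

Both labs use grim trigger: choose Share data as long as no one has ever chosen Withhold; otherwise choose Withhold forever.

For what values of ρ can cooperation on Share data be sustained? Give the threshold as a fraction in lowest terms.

Axion: cooperation gives 16 each period; deviation gives 22 once then 4 forever.
  16/(1−ρ) ≥ 22 + 4ρ/(1−ρ) ⇒ ρ ≥ 6/18 = 1/3.
Biotek: cooperation gives 11 each period; deviation gives 25 once then 8 forever.
  ρ ≥ 14/17.
Both must hold, so the binding constraint is Biotek's: ρ ≥ 14/17.

14/17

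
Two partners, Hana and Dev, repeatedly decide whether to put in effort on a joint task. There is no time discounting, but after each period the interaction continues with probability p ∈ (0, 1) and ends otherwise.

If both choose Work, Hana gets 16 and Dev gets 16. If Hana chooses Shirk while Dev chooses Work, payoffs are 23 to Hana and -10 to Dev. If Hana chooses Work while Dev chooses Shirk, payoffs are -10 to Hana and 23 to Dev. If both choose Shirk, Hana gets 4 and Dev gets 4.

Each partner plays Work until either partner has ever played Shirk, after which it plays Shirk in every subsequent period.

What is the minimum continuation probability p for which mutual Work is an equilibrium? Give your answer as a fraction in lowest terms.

With no time discounting, the continuation probability p plays the role of the discount factor.
Grim-trigger IC: 16/(1−p) ≥ 23 + 4p/(1−p) ⇒ p ≥ (23−16)/(23−4) = 7/19.

7/19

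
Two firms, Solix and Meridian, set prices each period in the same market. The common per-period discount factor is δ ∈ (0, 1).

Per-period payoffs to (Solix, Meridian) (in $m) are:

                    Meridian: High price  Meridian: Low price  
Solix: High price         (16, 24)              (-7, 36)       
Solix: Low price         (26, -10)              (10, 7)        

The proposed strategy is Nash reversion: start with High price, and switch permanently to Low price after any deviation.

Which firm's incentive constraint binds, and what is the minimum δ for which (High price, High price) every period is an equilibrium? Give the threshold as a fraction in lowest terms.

Solix; δ ≥ 5/8

Solix: cooperation gives 16 each period; deviation gives 26 once then 10 forever.
  16/(1−δ) ≥ 26 + 10δ/(1−δ) ⇒ δ ≥ 10/16 = 5/8.
Meridian: cooperation gives 24 each period; deviation gives 36 once then 7 forever.
  δ ≥ 12/29.
Both must hold, so the binding constraint is Solix's: δ ≥ 5/8.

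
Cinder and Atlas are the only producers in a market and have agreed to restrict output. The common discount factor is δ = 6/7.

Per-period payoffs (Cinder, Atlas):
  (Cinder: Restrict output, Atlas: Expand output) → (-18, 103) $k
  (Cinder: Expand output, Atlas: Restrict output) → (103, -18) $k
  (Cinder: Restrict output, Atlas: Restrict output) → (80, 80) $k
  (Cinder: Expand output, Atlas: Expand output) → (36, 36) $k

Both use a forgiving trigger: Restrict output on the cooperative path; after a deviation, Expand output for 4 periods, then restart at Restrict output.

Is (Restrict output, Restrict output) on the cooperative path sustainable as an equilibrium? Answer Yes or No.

Yes

Comparing payoff streams over the 5 periods until play realigns: cooperate → 80(1+δ+…+δ^4); deviate → 103 + 36(δ+…+δ^4).
Cooperation is sustained iff (80−36)(δ+…+δ^4) ≥ 103−80.
δ+…+δ^4 = 6/7·(1−(6/7)^4)/(1−6/7) = 2.7613, and (103−80)/(80−36) = 0.5227.
2.7613 ≥ 0.5227, so cooperation is sustainable.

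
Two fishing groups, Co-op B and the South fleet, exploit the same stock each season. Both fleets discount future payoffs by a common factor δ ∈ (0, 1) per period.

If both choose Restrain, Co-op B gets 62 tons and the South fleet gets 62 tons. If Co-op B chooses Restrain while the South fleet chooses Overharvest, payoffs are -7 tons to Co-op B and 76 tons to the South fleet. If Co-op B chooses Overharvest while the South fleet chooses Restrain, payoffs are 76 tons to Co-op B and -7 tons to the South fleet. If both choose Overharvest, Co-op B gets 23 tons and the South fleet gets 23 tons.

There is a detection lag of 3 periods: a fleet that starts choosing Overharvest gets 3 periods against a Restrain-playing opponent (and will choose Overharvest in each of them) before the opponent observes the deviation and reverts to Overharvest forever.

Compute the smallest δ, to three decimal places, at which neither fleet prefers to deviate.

The best deviation is to choose Overharvest for all 3 undetected periods, earning 76 each, then 23 forever once detected.
Deviation value: 76(1−δ^3)/(1−δ) + 23δ^3/(1−δ); cooperation value: 62/(1−δ).
IC: 62 ≥ 76(1−δ^3) + 23δ^3 = 76 − 53δ^3.
So δ^3 ≥ 14/53, giving δ ≥ (14/53)^(1/3) ≈ 0.642.

0.642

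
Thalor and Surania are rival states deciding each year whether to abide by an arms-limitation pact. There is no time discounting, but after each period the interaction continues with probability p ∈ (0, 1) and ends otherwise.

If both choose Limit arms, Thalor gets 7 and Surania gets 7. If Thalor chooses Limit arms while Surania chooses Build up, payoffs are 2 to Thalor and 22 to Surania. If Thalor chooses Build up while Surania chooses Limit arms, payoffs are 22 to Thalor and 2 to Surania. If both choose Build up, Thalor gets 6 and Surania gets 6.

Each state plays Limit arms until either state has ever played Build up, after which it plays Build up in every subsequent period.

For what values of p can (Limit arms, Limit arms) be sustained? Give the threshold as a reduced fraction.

15/16

With no time discounting, the continuation probability p plays the role of the discount factor.
Grim-trigger IC: 7/(1−p) ≥ 22 + 6p/(1−p) ⇒ p ≥ (22−7)/(22−6) = 15/16.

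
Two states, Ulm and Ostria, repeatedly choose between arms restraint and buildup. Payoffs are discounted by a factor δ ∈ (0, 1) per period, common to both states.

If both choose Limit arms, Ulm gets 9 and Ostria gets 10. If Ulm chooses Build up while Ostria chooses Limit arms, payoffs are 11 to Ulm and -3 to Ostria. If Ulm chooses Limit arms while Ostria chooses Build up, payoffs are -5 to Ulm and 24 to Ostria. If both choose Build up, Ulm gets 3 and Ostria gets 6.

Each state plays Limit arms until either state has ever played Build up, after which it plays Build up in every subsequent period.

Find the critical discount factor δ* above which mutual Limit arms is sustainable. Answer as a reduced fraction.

7/9

For Ulm: deviation gain 11−9 = 2, per-period punishment loss 9−3 = 6. IC gives δ ≥ 2/8 = 1/4.
For Ostria: gain 14, loss 4 per period, so δ ≥ 14/18 = 7/9.
The tighter constraint is Ostria's, so cooperation needs δ ≥ 7/9.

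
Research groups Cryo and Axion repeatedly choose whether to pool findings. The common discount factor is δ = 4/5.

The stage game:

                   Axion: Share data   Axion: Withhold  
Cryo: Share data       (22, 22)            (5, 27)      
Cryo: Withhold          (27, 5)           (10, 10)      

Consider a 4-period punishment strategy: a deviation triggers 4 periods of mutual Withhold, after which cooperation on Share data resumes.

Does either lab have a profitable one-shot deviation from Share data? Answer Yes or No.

Comparing payoff streams over the 5 periods until play realigns: cooperate → 22(1+δ+…+δ^4); deviate → 27 + 10(δ+…+δ^4).
Cooperation is sustained iff (22−10)(δ+…+δ^4) ≥ 27−22.
δ+…+δ^4 = 4/5·(1−(4/5)^4)/(1−4/5) = 2.3616, and (27−22)/(22−10) = 0.4167.
2.3616 ≥ 0.4167, so cooperation is sustainable.

No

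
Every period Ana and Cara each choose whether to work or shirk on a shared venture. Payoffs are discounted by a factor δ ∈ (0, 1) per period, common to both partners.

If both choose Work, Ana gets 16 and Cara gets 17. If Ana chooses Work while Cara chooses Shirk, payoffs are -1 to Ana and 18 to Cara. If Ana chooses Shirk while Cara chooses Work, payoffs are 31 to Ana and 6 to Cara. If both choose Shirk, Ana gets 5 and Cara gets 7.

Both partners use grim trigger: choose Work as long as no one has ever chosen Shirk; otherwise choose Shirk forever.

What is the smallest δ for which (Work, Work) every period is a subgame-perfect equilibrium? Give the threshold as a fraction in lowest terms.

15/26

For Ana: deviation gain 31−16 = 15, per-period punishment loss 16−5 = 11. IC gives δ ≥ 15/26.
For Cara: gain 1, loss 10 per period, so δ ≥ 1/11.
The tighter constraint is Ana's, so cooperation needs δ ≥ 15/26.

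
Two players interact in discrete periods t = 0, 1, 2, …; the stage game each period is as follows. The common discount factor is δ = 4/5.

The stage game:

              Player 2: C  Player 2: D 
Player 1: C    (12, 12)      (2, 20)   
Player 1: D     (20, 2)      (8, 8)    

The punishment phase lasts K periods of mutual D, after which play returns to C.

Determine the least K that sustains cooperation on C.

IC: δ(1−δ^K)/(1−δ) ≥ (20−12)/(12−8) = 2.
With δ = 4/5: need 1 − δ^K ≥ 2·(1−4/5)/(4/5), i.e. δ^K ≤ 0.5000.
Since (4/5)^3 = 0.5120 and (4/5)^4 = 0.4096, the smallest such K is 4.

4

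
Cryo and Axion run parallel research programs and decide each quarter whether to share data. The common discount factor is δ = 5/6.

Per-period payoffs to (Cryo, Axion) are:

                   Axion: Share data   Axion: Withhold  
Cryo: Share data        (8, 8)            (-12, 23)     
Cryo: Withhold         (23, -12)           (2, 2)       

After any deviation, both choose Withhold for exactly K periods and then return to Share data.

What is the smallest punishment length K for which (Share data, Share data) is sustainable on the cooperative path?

IC: δ(1−δ^K)/(1−δ) ≥ (23−8)/(8−2) = 5/2.
With δ = 5/6: need 1 − δ^K ≥ 5/2·(1−5/6)/(5/6), i.e. δ^K ≤ 0.5000.
Since (5/6)^3 = 0.5787 and (5/6)^4 = 0.4823, the smallest such K is 4.

4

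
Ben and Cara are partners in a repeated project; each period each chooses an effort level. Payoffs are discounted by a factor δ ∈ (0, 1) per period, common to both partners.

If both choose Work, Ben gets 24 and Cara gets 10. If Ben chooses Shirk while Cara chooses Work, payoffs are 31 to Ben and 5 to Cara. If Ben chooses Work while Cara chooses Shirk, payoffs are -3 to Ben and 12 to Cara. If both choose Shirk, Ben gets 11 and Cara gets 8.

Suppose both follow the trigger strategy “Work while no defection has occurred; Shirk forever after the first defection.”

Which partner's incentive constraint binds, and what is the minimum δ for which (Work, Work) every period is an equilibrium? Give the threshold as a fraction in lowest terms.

Cara; δ ≥ 1/2

For Ben: deviation gain 31−24 = 7, per-period punishment loss 24−11 = 13. IC gives δ ≥ 7/20.
For Cara: gain 2, loss 2 per period, so δ ≥ 2/4 = 1/2.
The tighter constraint is Cara's, so cooperation needs δ ≥ 1/2.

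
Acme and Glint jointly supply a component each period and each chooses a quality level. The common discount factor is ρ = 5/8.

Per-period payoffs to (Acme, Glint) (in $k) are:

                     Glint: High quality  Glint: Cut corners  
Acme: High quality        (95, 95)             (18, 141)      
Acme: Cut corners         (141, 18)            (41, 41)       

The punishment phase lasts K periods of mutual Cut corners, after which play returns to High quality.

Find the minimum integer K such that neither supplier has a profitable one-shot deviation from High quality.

No profitable deviation requires (95−41)(ρ+…+ρ^K) ≥ 141−95, i.e. ρ+…+ρ^K ≥ 23/27 ≈ 0.8519.
With ρ = 5/8, the partial sums are K=1: 0.6250, K=2: 1.0156.
K = 2 is the first length at which the sum reaches 0.8519.

2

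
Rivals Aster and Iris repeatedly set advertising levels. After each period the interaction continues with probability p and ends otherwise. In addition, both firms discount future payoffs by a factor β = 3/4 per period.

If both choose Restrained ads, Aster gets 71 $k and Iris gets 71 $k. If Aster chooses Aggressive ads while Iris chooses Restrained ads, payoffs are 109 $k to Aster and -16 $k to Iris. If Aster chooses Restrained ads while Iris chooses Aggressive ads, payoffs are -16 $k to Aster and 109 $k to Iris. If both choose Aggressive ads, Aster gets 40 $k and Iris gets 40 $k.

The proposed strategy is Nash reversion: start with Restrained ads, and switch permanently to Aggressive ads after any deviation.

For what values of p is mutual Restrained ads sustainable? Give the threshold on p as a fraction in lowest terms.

Expected continuation weight on next period's payoff is β·p = 3/4·p, which plays the role of the discount factor.
Cooperation requires 3/4·p ≥ (109−71)/(109−40) = 38/69, hence p ≥ 152/207.

152/207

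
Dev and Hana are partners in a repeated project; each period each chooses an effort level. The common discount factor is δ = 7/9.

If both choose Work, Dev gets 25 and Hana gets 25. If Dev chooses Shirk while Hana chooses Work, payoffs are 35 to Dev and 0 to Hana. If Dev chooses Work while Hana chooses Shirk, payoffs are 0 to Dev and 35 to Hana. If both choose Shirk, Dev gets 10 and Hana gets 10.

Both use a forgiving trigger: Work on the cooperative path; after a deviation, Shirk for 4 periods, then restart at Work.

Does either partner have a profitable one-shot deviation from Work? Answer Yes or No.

A one-shot deviation gives 35 now, then 10 for 4 periods, then back to 25.
Gain from deviating: (35−25) today; loss: (25−10) in each of the next 4 periods.
No-deviation condition: (25−10)(δ+…+δ^4) ≥ 35−25, i.e. δ+…+δ^4 ≥ 2/3.
At δ = 7/9: δ+…+δ^4 = 2.2192 ≥ 0.6667.
So cooperation is sustainable.

No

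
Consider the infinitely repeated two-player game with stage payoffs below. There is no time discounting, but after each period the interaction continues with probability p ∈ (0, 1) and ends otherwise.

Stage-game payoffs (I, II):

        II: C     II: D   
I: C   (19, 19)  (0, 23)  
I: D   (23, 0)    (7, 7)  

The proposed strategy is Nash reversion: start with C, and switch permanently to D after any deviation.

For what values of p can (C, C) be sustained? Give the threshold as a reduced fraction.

1/4

With no time discounting, the continuation probability p plays the role of the discount factor.
Grim-trigger IC: 19/(1−p) ≥ 23 + 7p/(1−p) ⇒ p ≥ (23−19)/(23−7) = 1/4.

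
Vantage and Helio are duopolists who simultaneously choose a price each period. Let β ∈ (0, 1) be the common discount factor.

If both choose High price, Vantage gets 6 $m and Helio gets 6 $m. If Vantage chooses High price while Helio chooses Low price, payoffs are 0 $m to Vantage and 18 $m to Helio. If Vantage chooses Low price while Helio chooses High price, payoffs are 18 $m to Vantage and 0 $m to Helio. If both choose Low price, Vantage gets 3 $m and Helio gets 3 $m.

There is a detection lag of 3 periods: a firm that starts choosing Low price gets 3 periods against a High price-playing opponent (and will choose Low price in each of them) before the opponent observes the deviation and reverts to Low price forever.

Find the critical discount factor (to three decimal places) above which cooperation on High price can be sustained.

0.928

A deviator earns 18 for 3 periods, then 3 forever; cooperating earns 6 forever. Multiplying the IC by (1−β):
6 ≥ 18(1−β^3) + 3β^3, so 15·β^3 ≥ 12 and β^3 ≥ 4/5.
β ≥ (4/5)^(1/3) ≈ 0.928.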